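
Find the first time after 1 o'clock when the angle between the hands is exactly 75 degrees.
At t minutes past 1:00, the hour hand is at 30 x 1 + 0.5t degrees and the minute hand is at 6t degrees.
The smaller angle between them is 75 degrees when |30H - 5.5t| = 75 or |30H - 5.5t| = 285.
With H = 1, solve 30 x 1 - 5.5t = +/- target for each target:
  t = (30 x 1 - 75) / 5.5 = -8.18 (outside (0, 60))
  t = (30 x 1 + 75) / 5.5 = 19.09
  t = (30 x 1 - 285) / 5.5 = -46.36 (outside (0, 60))
  t = (30 x 1 + 285) / 5.5 = 57.27
Valid solutions in (0, 60): {19.09, 57.27} minutes.
The first occurrence is t = 19.09 minutes.
The hands form a 75-degree angle at 19.09 minutes past 1:00.

Final answer: 19.09 minutes past 1:00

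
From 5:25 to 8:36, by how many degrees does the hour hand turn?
The hour hand moves 0.5 degrees per minute.
Time elapsed: 8:36 - 5:25 = 191 minutes
Angular displacement: 191 x 0.5 = 95.5 degrees

Final answer: 95.5 degrees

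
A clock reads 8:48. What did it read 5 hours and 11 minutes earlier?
Starting time: 8:48 = 528 total minutes past 12:00
Subtracting: 5 hours and 11 minutes = 311 minutes
528 - 311 = 217 minutes
= 3 hours and 37 minutes past 12:00 = 3:37

Final answer: 3:37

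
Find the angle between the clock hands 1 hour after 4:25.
First find the time 1 hour after 4:25.
Total minutes: 4 x 60 + 25 + 1 x 60 + 0 = 325.
325 mod 720 = 325 minutes = 5:25.
Now compute the angle at 5:25:
Hour hand: 5 x 30 + 25 x 0.5 = 162.5 degrees
Minute hand: 25 x 6 = 150 degrees
Difference: |162.5 - 150| = 12.5 degrees
The angle is 12.5 degrees

Final answer: 12.5 degrees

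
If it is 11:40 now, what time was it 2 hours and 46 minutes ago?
Starting time: 11:40 = 700 total minutes past 12:00
Subtracting: 2 hours and 46 minutes = 166 minutes
700 - 166 = 534 minutes
= 8 hours and 54 minutes past 12:00 = 8:54

Final answer: 8:54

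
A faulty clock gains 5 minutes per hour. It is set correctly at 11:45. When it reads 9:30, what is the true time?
For every 60 true minutes, the faulty clock advances 65 minutes, so 1 faulty-clock minute corresponds to 60/65 true minutes.
From 11:45 to 9:30 on the faulty dial is 585 minutes.
True elapsed: 585 x 60/65 = 540 minutes = 9 hours.
True time: 11:45 + 9 hours = 8:45.

Final answer: 8:45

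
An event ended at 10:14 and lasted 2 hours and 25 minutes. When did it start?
Starting time: 10:14 = 614 total minutes past 12:00
Subtracting: 2 hours and 25 minutes = 145 minutes
614 - 145 = 469 minutes
= 7 hours and 49 minutes past 12:00 = 7:49

Final answer: 7:49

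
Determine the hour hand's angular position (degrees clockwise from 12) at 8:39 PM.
The hour hand moves 30 degrees per hour and 0.5 degrees per minute.
At 8:39: (8) x 30 + 39 x 0.5 = 240 + 19.5 = 259.5 degrees

Final answer: 259.5 degrees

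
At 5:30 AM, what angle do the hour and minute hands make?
Hour hand position: 5 x 30 + 30 x 0.5 = 165 degrees
Minute hand position: 30 x 6 = 180 degrees
Difference: |165 - 180| = 15 degrees
The angle between the hands is 15 degrees

Final answer: 15 degrees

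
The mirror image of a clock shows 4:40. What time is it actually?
Reflection across the vertical (12-6) axis maps a hand at angle A degrees to (360 - A) degrees, which sends a reading of T minutes past 12:00 to (720 - T) minutes past 12:00.
Mirror reads 4:40 = 280 minutes past 12:00.
Actual time: (720 - 280) mod 720 = 440 minutes = 7:20.

Final answer: 7:20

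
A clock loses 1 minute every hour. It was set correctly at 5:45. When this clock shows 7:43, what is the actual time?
For every 60 true minutes, the faulty clock advances 59 minutes, so 1 faulty-clock minute corresponds to 60/59 true minutes.
From 5:45 to 7:43 on the faulty dial is 118 minutes.
True elapsed: 118 x 60/59 = 120 minutes = 2 hours.
True time: 5:45 + 2 hours = 7:45.

Final answer: 7:45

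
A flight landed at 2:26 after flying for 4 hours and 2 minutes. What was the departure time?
Starting time: 2:26 = 146 total minutes past 12:00
Subtracting: 4 hours and 2 minutes = 242 minutes
146 - 242 = -96 (negative, add 12 hours = 720) = 624 minutes
= 10 hours and 24 minutes past 12:00 = 10:24

Final answer: 10:24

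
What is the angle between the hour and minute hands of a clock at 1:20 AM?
Hour hand position: 1 x 30 + 20 x 0.5 = 40 degrees
Minute hand position: 20 x 6 = 120 degrees
Difference: |40 - 120| = 80 degrees
The angle between the hands is 80 degrees

Final answer: 80 degrees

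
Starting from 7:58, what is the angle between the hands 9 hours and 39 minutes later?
First find the time 9 hours and 39 minutes after 7:58.
Total minutes: 7 x 60 + 58 + 9 x 60 + 39 = 1057.
1057 mod 720 = 337 minutes = 5:37.
Now compute the angle at 5:37:
Hour hand: 5 x 30 + 37 x 0.5 = 168.5 degrees
Minute hand: 37 x 6 = 222 degrees
Difference: |168.5 - 222| = 53.5 degrees
The angle is 53.5 degrees

Final answer: 53.5 degrees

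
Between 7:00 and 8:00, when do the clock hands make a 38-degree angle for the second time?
At t minutes past 7:00, the hour hand is at 30 x 7 + 0.5t degrees and the minute hand is at 6t degrees.
The smaller angle between them is 38 degrees when |30H - 5.5t| = 38 or |30H - 5.5t| = 322.
With H = 7, solve 30 x 7 - 5.5t = +/- target for each target:
  t = (30 x 7 - 38) / 5.5 = 31.27
  t = (30 x 7 + 38) / 5.5 = 45.09
  t = (30 x 7 - 322) / 5.5 = -20.36 (outside (0, 60))
  t = (30 x 7 + 322) / 5.5 = 96.73 (outside (0, 60))
Valid solutions in (0, 60): {31.27, 45.09} minutes.
The second occurrence is t = 45.09 minutes.
The hands form a 38-degree angle at 45.09 minutes past 7:00.

Final answer: 45.09 minutes past 7:00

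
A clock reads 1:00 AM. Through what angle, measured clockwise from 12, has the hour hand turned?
The hour hand moves 30 degrees per hour and 0.5 degrees per minute.
At 1:00: (1) x 30 + 0 x 0.5 = 30 + 0 = 30 degrees

Final answer: 30 degrees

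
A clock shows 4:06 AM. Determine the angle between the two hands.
Hour hand position: 4 x 30 + 6 x 0.5 = 123 degrees
Minute hand position: 6 x 6 = 36 degrees
Difference: |123 - 36| = 87 degrees
The angle between the hands is 87 degrees

Final answer: 87 degrees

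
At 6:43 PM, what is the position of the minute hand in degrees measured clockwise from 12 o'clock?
The minute hand moves 6 degrees per minute.
At 6:43: 43 x 6 = 258 degrees

Final answer: 258 degrees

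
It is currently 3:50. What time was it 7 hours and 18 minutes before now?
Starting time: 3:50 = 230 total minutes past 12:00
Subtracting: 7 hours and 18 minutes = 438 minutes
230 - 438 = -208 (negative, add 12 hours = 720) = 512 minutes
= 8 hours and 32 minutes past 12:00 = 8:32

Final answer: 8:32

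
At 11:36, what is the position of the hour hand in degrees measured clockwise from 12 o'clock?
The hour hand moves 30 degrees per hour and 0.5 degrees per minute.
At 11:36: (11) x 30 + 36 x 0.5 = 330 + 18 = 348 degrees

Final answer: 348 degrees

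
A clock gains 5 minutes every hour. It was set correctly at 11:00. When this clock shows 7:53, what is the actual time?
For every 60 true minutes, the faulty clock advances 65 minutes, so 1 faulty-clock minute corresponds to 60/65 true minutes.
From 11:00 to 7:53 on the faulty dial is 533 minutes.
True elapsed: 533 x 60/65 = 492 minutes = 8 hours and 12 minutes.
True time: 11:00 + 8 hours and 12 minutes = 7:12.

Final answer: 7:12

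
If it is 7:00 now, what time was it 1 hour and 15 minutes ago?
Starting time: 7:00 = 420 total minutes past 12:00
Subtracting: 1 hour and 15 minutes = 75 minutes
420 - 75 = 345 minutes
= 5 hours and 45 minutes past 12:00 = 5:45

Final answer: 5:45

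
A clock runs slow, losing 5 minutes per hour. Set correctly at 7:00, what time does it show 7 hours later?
For every 60 true minutes, the faulty clock advances 60 - 5 = 55 minutes.
True elapsed: 7 hours = 420 minutes.
Faulty clock advances: 420 x 55/60 = 385 minutes (drift: 35 minutes behind).
Shown time: 7:00 + 385 minutes = 1:25.

Final answer: 1:25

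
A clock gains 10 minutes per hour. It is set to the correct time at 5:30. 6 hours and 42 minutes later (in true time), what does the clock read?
For every 60 true minutes, the faulty clock advances 60 + 10 = 70 minutes.
True elapsed: 6 hours and 42 minutes = 402 minutes.
Faulty clock advances: 402 x 70/60 = 469 minutes (drift: 67 minutes ahead).
Shown time: 5:30 + 469 minutes = 1:19.

Final answer: 1:19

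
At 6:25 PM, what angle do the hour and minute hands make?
Hour hand position: 6 x 30 + 25 x 0.5 = 192.5 degrees
Minute hand position: 25 x 6 = 150 degrees
Difference: |192.5 - 150| = 42.5 degrees
The angle between the hands is 42.5 degrees

Final answer: 42.5 degrees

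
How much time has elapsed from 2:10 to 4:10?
From 2:10 to 4:10:
(4 x 60 + 10) - (2 x 60 + 10) = 250 - 130 = 120 minutes
= 2 hours

Final answer: 2 hours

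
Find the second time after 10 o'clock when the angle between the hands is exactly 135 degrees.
At t minutes past 10:00, the hour hand is at 30 x 10 + 0.5t degrees and the minute hand is at 6t degrees.
The smaller angle between them is 135 degrees when |30H - 5.5t| = 135 or |30H - 5.5t| = 225.
With H = 10, solve 30 x 10 - 5.5t = +/- target for each target:
  t = (30 x 10 - 135) / 5.5 = 30
  t = (30 x 10 + 135) / 5.5 = 79.09 (outside (0, 60))
  t = (30 x 10 - 225) / 5.5 = 13.64
  t = (30 x 10 + 225) / 5.5 = 95.45 (outside (0, 60))
Valid solutions in (0, 60): {13.64, 30} minutes.
The second occurrence is t = 30 minutes.
The hands form a 135-degree angle at 30 minutes past 10:00.

Final answer: 30 minutes past 10:00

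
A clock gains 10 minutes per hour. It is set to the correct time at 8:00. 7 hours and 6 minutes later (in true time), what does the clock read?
For every 60 true minutes, the faulty clock advances 60 + 10 = 70 minutes.
True elapsed: 7 hours and 6 minutes = 426 minutes.
Faulty clock advances: 426 x 70/60 = 497 minutes (drift: 71 minutes ahead).
Shown time: 8:00 + 497 minutes = 4:17.

Final answer: 4:17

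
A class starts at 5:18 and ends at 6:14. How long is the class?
From 5:18 to 6:14:
(6 x 60 + 14) - (5 x 60 + 18) = 374 - 318 = 56 minutes
= 56 minutes

Final answer: 56 minutes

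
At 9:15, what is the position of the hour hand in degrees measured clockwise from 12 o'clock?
The hour hand moves 30 degrees per hour and 0.5 degrees per minute.
At 9:15: (9) x 30 + 15 x 0.5 = 270 + 7.5 = 277.5 degrees

Final answer: 277.5 degrees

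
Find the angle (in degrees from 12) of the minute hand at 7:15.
The minute hand moves 6 degrees per minute.
At 7:15: 15 x 6 = 90 degrees

Final answer: 90 degrees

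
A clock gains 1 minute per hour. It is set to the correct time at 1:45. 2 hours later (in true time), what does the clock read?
For every 60 true minutes, the faulty clock advances 60 + 1 = 61 minutes.
True elapsed: 2 hours = 120 minutes.
Faulty clock advances: 120 x 61/60 = 122 minutes (drift: 2 minutes ahead).
Shown time: 1:45 + 122 minutes = 3:47.

Final answer: 3:47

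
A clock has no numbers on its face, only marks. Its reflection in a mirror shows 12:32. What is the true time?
Reflection across the vertical (12-6) axis maps a hand at angle A degrees to (360 - A) degrees, which sends a reading of T minutes past 12:00 to (720 - T) minutes past 12:00.
Mirror reads 12:32 = 32 minutes past 12:00.
Actual time: (720 - 32) mod 720 = 688 minutes = 11:28.

Final answer: 11:28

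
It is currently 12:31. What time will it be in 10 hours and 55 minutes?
Starting time: 12:31
Adding 55 minutes to 31 minutes: 31 + 55 = 86 minutes = 1 hour and 26 minutes
Adding 10 hours: 12 + 10 + 1 (carry) = 23 - 12 = 11
Final time: 11:26

Final answer: 11:26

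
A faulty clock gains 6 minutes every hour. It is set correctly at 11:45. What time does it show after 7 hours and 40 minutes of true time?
For every 60 true minutes, the faulty clock advances 60 + 6 = 66 minutes.
True elapsed: 7 hours and 40 minutes = 460 minutes.
Faulty clock advances: 460 x 66/60 = 506 minutes (drift: 46 minutes ahead).
Shown time: 11:45 + 506 minutes = 8:11.

Final answer: 8:11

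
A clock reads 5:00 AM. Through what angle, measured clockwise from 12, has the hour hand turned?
The hour hand moves 30 degrees per hour and 0.5 degrees per minute.
At 5:00: (5) x 30 + 0 x 0.5 = 150 + 0 = 150 degrees

Final answer: 150 degrees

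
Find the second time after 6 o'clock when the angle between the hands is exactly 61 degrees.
At t minutes past 6:00, the hour hand is at 30 x 6 + 0.5t degrees and the minute hand is at 6t degrees.
The smaller angle between them is 61 degrees when |30H - 5.5t| = 61 or |30H - 5.5t| = 299.
With H = 6, solve 30 x 6 - 5.5t = +/- target for each target:
  t = (30 x 6 - 61) / 5.5 = 21.64
  t = (30 x 6 + 61) / 5.5 = 43.82
  t = (30 x 6 - 299) / 5.5 = -21.64 (outside (0, 60))
  t = (30 x 6 + 299) / 5.5 = 87.09 (outside (0, 60))
Valid solutions in (0, 60): {21.64, 43.82} minutes.
The second occurrence is t = 43.82 minutes.
The hands form a 61-degree angle at 43.82 minutes past 6:00.

Final answer: 43.82 minutes past 6:00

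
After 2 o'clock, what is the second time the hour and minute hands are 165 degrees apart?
At t minutes past 2:00, the hour hand is at 30 x 2 + 0.5t degrees and the minute hand is at 6t degrees.
The smaller angle between them is 165 degrees when |30H - 5.5t| = 165 or |30H - 5.5t| = 195.
With H = 2, solve 30 x 2 - 5.5t = +/- target for each target:
  t = (30 x 2 - 165) / 5.5 = -19.09 (outside (0, 60))
  t = (30 x 2 + 165) / 5.5 = 40.91
  t = (30 x 2 - 195) / 5.5 = -24.55 (outside (0, 60))
  t = (30 x 2 + 195) / 5.5 = 46.36
Valid solutions in (0, 60): {40.91, 46.36} minutes.
The second occurrence is t = 46.36 minutes.
The hands form a 165-degree angle at 46.36 minutes past 2:00.

Final answer: 46.36 minutes past 2:00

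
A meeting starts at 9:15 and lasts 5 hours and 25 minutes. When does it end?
Starting time: 9:15
Adding 25 minutes to 15 minutes: 15 + 25 = 40 minutes
Adding 5 hours: 9 + 5 = 14 - 12 = 2
Final time: 2:40

Final answer: 2:40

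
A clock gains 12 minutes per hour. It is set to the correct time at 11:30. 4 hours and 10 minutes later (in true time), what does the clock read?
For every 60 true minutes, the faulty clock advances 60 + 12 = 72 minutes.
True elapsed: 4 hours and 10 minutes = 250 minutes.
Faulty clock advances: 250 x 72/60 = 300 minutes (drift: 50 minutes ahead).
Shown time: 11:30 + 300 minutes = 4:30.

Final answer: 4:30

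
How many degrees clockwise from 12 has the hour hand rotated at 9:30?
The hour hand moves 30 degrees per hour and 0.5 degrees per minute.
At 9:30: (9) x 30 + 30 x 0.5 = 270 + 15 = 285 degrees

Final answer: 285 degrees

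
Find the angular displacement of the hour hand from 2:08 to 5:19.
The hour hand moves 0.5 degrees per minute.
Time elapsed: 5:19 - 2:08 = 191 minutes
Angular displacement: 191 x 0.5 = 95.5 degrees

Final answer: 95.5 degrees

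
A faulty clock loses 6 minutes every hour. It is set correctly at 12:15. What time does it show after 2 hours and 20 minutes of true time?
For every 60 true minutes, the faulty clock advances 60 - 6 = 54 minutes.
True elapsed: 2 hours and 20 minutes = 140 minutes.
Faulty clock advances: 140 x 54/60 = 126 minutes (drift: 14 minutes behind).
Shown time: 12:15 + 126 minutes = 2:21.

Final answer: 2:21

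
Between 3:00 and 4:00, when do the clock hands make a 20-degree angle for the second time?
At t minutes past 3:00, the hour hand is at 30 x 3 + 0.5t degrees and the minute hand is at 6t degrees.
The smaller angle between them is 20 degrees when |30H - 5.5t| = 20 or |30H - 5.5t| = 340.
With H = 3, solve 30 x 3 - 5.5t = +/- target for each target:
  t = (30 x 3 - 20) / 5.5 = 12.73
  t = (30 x 3 + 20) / 5.5 = 20
  t = (30 x 3 - 340) / 5.5 = -45.45 (outside (0, 60))
  t = (30 x 3 + 340) / 5.5 = 78.18 (outside (0, 60))
Valid solutions in (0, 60): {12.73, 20} minutes.
The second occurrence is t = 20 minutes.
The hands form a 20-degree angle at 20 minutes past 3:00.

Final answer: 20 minutes past 3:00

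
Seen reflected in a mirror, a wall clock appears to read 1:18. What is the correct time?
Reflection across the vertical (12-6) axis maps a hand at angle A degrees to (360 - A) degrees, which sends a reading of T minutes past 12:00 to (720 - T) minutes past 12:00.
Mirror reads 1:18 = 78 minutes past 12:00.
Actual time: (720 - 78) mod 720 = 642 minutes = 10:42.

Final answer: 10:42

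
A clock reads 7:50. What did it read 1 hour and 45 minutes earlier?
Starting time: 7:50 = 470 total minutes past 12:00
Subtracting: 1 hour and 45 minutes = 105 minutes
470 - 105 = 365 minutes
= 6 hours and 5 minutes past 12:00 = 6:05

Final answer: 6:05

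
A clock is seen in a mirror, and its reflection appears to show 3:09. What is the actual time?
Reflection across the vertical (12-6) axis maps a hand at angle A degrees to (360 - A) degrees, which sends a reading of T minutes past 12:00 to (720 - T) minutes past 12:00.
Mirror reads 3:09 = 189 minutes past 12:00.
Actual time: (720 - 189) mod 720 = 531 minutes = 8:51.

Final answer: 8:51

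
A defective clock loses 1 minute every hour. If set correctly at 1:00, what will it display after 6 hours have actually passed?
For every 60 true minutes, the faulty clock advances 60 - 1 = 59 minutes.
True elapsed: 6 hours = 360 minutes.
Faulty clock advances: 360 x 59/60 = 354 minutes (drift: 6 minutes behind).
Shown time: 1:00 + 354 minutes = 6:54.

Final answer: 6:54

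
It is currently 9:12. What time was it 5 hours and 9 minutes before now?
Starting time: 9:12 = 552 total minutes past 12:00
Subtracting: 5 hours and 9 minutes = 309 minutes
552 - 309 = 243 minutes
= 4 hours and 3 minutes past 12:00 = 4:03

Final answer: 4:03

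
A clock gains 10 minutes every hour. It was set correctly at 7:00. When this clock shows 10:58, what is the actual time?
For every 60 true minutes, the faulty clock advances 70 minutes, so 1 faulty-clock minute corresponds to 60/70 true minutes.
From 7:00 to 10:58 on the faulty dial is 238 minutes.
True elapsed: 238 x 60/70 = 204 minutes = 3 hours and 24 minutes.
True time: 7:00 + 3 hours and 24 minutes = 10:24.

Final answer: 10:24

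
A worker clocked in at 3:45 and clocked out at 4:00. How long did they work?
From 3:45 to 4:00:
(4 x 60 + 0) - (3 x 60 + 45) = 240 - 225 = 15 minutes
= 15 minutes

Final answer: 15 minutes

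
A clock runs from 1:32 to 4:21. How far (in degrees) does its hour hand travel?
The hour hand moves 0.5 degrees per minute.
Time elapsed: 4:21 - 1:32 = 169 minutes
Angular displacement: 169 x 0.5 = 84.5 degrees

Final answer: 84.5 degrees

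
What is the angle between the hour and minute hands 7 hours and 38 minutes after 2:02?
First find the time 7 hours and 38 minutes after 2:02.
Total minutes: 2 x 60 + 2 + 7 x 60 + 38 = 580.
580 mod 720 = 580 minutes = 9:40.
Now compute the angle at 9:40:
Hour hand: 9 x 30 + 40 x 0.5 = 290 degrees
Minute hand: 40 x 6 = 240 degrees
Difference: |290 - 240| = 50 degrees
The angle is 50 degrees

Final answer: 50 degrees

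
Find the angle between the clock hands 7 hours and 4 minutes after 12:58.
First find the time 7 hours and 4 minutes after 12:58.
Total minutes: 12 x 60 + 58 + 7 x 60 + 4 = 1202.
1202 mod 720 = 482 minutes = 8:02.
Now compute the angle at 8:02:
Hour hand: 8 x 30 + 2 x 0.5 = 241 degrees
Minute hand: 2 x 6 = 12 degrees
Difference: |241 - 12| = 229 degrees
Smaller angle: 360 - 229 = 131 degrees

Final answer: 131 degrees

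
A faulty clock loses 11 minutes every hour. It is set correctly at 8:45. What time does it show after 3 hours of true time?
For every 60 true minutes, the faulty clock advances 60 - 11 = 49 minutes.
True elapsed: 3 hours = 180 minutes.
Faulty clock advances: 180 x 49/60 = 147 minutes (drift: 33 minutes behind).
Shown time: 8:45 + 147 minutes = 11:12.

Final answer: 11:12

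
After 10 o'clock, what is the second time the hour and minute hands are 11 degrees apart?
At t minutes past 10:00, the hour hand is at 30 x 10 + 0.5t degrees and the minute hand is at 6t degrees.
The smaller angle between them is 11 degrees when |30H - 5.5t| = 11 or |30H - 5.5t| = 349.
With H = 10, solve 30 x 10 - 5.5t = +/- target for each target:
  t = (30 x 10 - 11) / 5.5 = 52.55
  t = (30 x 10 + 11) / 5.5 = 56.55
  t = (30 x 10 - 349) / 5.5 = -8.91 (outside (0, 60))
  t = (30 x 10 + 349) / 5.5 = 118 (outside (0, 60))
Valid solutions in (0, 60): {52.55, 56.55} minutes.
The second occurrence is t = 56.55 minutes.
The hands form a 11-degree angle at 56.55 minutes past 10:00.

Final answer: 56.55 minutes past 10:00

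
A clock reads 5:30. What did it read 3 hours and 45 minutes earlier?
Starting time: 5:30 = 330 total minutes past 12:00
Subtracting: 3 hours and 45 minutes = 225 minutes
330 - 225 = 105 minutes
= 1 hour and 45 minutes past 12:00 = 1:45

Final answer: 1:45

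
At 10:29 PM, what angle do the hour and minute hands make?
Hour hand position: 10 x 30 + 29 x 0.5 = 314.5 degrees
Minute hand position: 29 x 6 = 174 degrees
Difference: |314.5 - 174| = 140.5 degrees
The angle between the hands is 140.5 degrees

Final answer: 140.5 degrees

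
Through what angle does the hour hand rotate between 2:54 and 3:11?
The hour hand moves 0.5 degrees per minute.
Time elapsed: 3:11 - 2:54 = 17 minutes
Angular displacement: 17 x 0.5 = 8.5 degrees

Final answer: 8.5 degrees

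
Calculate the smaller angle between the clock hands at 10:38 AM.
Hour hand position: 10 x 30 + 38 x 0.5 = 319 degrees
Minute hand position: 38 x 6 = 228 degrees
Difference: |319 - 228| = 91 degrees
The angle between the hands is 91 degrees

Final answer: 91 degrees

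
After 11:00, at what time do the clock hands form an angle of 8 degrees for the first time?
At t minutes past 11:00, the hour hand is at 30 x 11 + 0.5t degrees and the minute hand is at 6t degrees.
The smaller angle between them is 8 degrees when |30H - 5.5t| = 8 or |30H - 5.5t| = 352.
With H = 11, solve 30 x 11 - 5.5t = +/- target for each target:
  t = (30 x 11 - 8) / 5.5 = 58.55
  t = (30 x 11 + 8) / 5.5 = 61.45 (outside (0, 60))
  t = (30 x 11 - 352) / 5.5 = -4 (outside (0, 60))
  t = (30 x 11 + 352) / 5.5 = 124 (outside (0, 60))
Valid solutions in (0, 60): {58.55} minutes.
The first occurrence is t = 58.55 minutes.
The hands form a 8-degree angle at 58.55 minutes past 11:00.

Final answer: 58.55 minutes past 11:00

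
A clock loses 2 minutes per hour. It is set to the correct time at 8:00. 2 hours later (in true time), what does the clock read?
For every 60 true minutes, the faulty clock advances 60 - 2 = 58 minutes.
True elapsed: 2 hours = 120 minutes.
Faulty clock advances: 120 x 58/60 = 116 minutes (drift: 4 minutes behind).
Shown time: 8:00 + 116 minutes = 9:56.

Final answer: 9:56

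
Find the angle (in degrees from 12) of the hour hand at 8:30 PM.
The hour hand moves 30 degrees per hour and 0.5 degrees per minute.
At 8:30: (8) x 30 + 30 x 0.5 = 240 + 15 = 255 degrees

Final answer: 255 degrees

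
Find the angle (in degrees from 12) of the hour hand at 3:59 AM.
The hour hand moves 30 degrees per hour and 0.5 degrees per minute.
At 3:59: (3) x 30 + 59 x 0.5 = 90 + 29.5 = 119.5 degrees

Final answer: 119.5 degrees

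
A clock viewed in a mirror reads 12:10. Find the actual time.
Reflection across the vertical (12-6) axis maps a hand at angle A degrees to (360 - A) degrees, which sends a reading of T minutes past 12:00 to (720 - T) minutes past 12:00.
Mirror reads 12:10 = 10 minutes past 12:00.
Actual time: (720 - 10) mod 720 = 710 minutes = 11:50.

Final answer: 11:50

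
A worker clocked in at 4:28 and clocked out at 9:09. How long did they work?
From 4:28 to 9:09:
(9 x 60 + 9) - (4 x 60 + 28) = 549 - 268 = 281 minutes
= 4 hours and 41 minutes

Final answer: 4 hours and 41 minutes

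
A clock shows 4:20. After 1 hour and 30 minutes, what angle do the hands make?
First find the time 1 hour and 30 minutes after 4:20.
Total minutes: 4 x 60 + 20 + 1 x 60 + 30 = 350.
350 mod 720 = 350 minutes = 5:50.
Now compute the angle at 5:50:
Hour hand: 5 x 30 + 50 x 0.5 = 175 degrees
Minute hand: 50 x 6 = 300 degrees
Difference: |175 - 300| = 125 degrees
The angle is 125 degrees

Final answer: 125 degrees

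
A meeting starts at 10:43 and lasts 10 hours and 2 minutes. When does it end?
Starting time: 10:43
Adding 2 minutes to 43 minutes: 43 + 2 = 45 minutes
Adding 10 hours: 10 + 10 = 20 - 12 = 8
Final time: 8:45

Final answer: 8:45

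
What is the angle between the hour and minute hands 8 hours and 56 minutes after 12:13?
First find the time 8 hours and 56 minutes after 12:13.
Total minutes: 12 x 60 + 13 + 8 x 60 + 56 = 1269.
1269 mod 720 = 549 minutes = 9:09.
Now compute the angle at 9:09:
Hour hand: 9 x 30 + 9 x 0.5 = 274.5 degrees
Minute hand: 9 x 6 = 54 degrees
Difference: |274.5 - 54| = 220.5 degrees
Smaller angle: 360 - 220.5 = 139.5 degrees

Final answer: 139.5 degrees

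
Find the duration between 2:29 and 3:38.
From 2:29 to 3:38:
(3 x 60 + 38) - (2 x 60 + 29) = 218 - 149 = 69 minutes
= 1 hour and 9 minutes

Final answer: 1 hour and 9 minutes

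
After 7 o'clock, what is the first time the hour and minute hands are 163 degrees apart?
At t minutes past 7:00, the hour hand is at 30 x 7 + 0.5t degrees and the minute hand is at 6t degrees.
The smaller angle between them is 163 degrees when |30H - 5.5t| = 163 or |30H - 5.5t| = 197.
With H = 7, solve 30 x 7 - 5.5t = +/- target for each target:
  t = (30 x 7 - 163) / 5.5 = 8.55
  t = (30 x 7 + 163) / 5.5 = 67.82 (outside (0, 60))
  t = (30 x 7 - 197) / 5.5 = 2.36
  t = (30 x 7 + 197) / 5.5 = 74 (outside (0, 60))
Valid solutions in (0, 60): {2.36, 8.55} minutes.
The first occurrence is t = 2.36 minutes.
The hands form a 163-degree angle at 2.36 minutes past 7:00.

Final answer: 2.36 minutes past 7:00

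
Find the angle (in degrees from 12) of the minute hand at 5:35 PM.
The minute hand moves 6 degrees per minute.
At 5:35: 35 x 6 = 210 degrees

Final answer: 210 degrees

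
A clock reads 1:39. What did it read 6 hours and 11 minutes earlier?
Starting time: 1:39 = 99 total minutes past 12:00
Subtracting: 6 hours and 11 minutes = 371 minutes
99 - 371 = -272 (negative, add 12 hours = 720) = 448 minutes
= 7 hours and 28 minutes past 12:00 = 7:28

Final answer: 7:28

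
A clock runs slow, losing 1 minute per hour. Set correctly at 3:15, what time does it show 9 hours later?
For every 60 true minutes, the faulty clock advances 60 - 1 = 59 minutes.
True elapsed: 9 hours = 540 minutes.
Faulty clock advances: 540 x 59/60 = 531 minutes (drift: 9 minutes behind).
Shown time: 3:15 + 531 minutes = 12:06.

Final answer: 12:06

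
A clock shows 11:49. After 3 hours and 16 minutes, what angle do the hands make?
First find the time 3 hours and 16 minutes after 11:49.
Total minutes: 11 x 60 + 49 + 3 x 60 + 16 = 905.
905 mod 720 = 185 minutes = 3:05.
Now compute the angle at 3:05:
Hour hand: 3 x 30 + 5 x 0.5 = 92.5 degrees
Minute hand: 5 x 6 = 30 degrees
Difference: |92.5 - 30| = 62.5 degrees
The angle is 62.5 degrees

Final answer: 62.5 degrees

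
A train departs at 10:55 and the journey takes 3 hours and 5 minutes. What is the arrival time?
Starting time: 10:55
Adding 5 minutes to 55 minutes: 55 + 5 = 60 minutes = 1 hour
Adding 3 hours: 10 + 3 + 1 (carry) = 14 - 12 = 2
Final time: 2:00

Final answer: 2:00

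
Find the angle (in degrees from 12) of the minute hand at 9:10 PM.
The minute hand moves 6 degrees per minute.
At 9:10: 10 x 6 = 60 degrees

Final answer: 60 degrees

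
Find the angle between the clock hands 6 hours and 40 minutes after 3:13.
First find the time 6 hours and 40 minutes after 3:13.
Total minutes: 3 x 60 + 13 + 6 x 60 + 40 = 593.
593 mod 720 = 593 minutes = 9:53.
Now compute the angle at 9:53:
Hour hand: 9 x 30 + 53 x 0.5 = 296.5 degrees
Minute hand: 53 x 6 = 318 degrees
Difference: |296.5 - 318| = 21.5 degrees
The angle is 21.5 degrees

Final answer: 21.5 degrees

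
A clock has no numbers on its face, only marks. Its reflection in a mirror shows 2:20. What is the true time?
Reflection across the vertical (12-6) axis maps a hand at angle A degrees to (360 - A) degrees, which sends a reading of T minutes past 12:00 to (720 - T) minutes past 12:00.
Mirror reads 2:20 = 140 minutes past 12:00.
Actual time: (720 - 140) mod 720 = 580 minutes = 9:40.

Final answer: 9:40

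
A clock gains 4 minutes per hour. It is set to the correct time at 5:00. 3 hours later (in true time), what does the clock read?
For every 60 true minutes, the faulty clock advances 60 + 4 = 64 minutes.
True elapsed: 3 hours = 180 minutes.
Faulty clock advances: 180 x 64/60 = 192 minutes (drift: 12 minutes ahead).
Shown time: 5:00 + 192 minutes = 8:12.

Final answer: 8:12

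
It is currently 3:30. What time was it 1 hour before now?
Starting time: 3:30 = 210 total minutes past 12:00
Subtracting: 1 hour = 60 minutes
210 - 60 = 150 minutes
= 2 hours and 30 minutes past 12:00 = 2:30

Final answer: 2:30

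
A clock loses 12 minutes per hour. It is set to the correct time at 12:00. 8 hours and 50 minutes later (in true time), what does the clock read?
For every 60 true minutes, the faulty clock advances 60 - 12 = 48 minutes.
True elapsed: 8 hours and 50 minutes = 530 minutes.
Faulty clock advances: 530 x 48/60 = 424 minutes (drift: 106 minutes behind).
Shown time: 12:00 + 424 minutes = 7:04.

Final answer: 7:04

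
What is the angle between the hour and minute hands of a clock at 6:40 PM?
Hour hand position: 6 x 30 + 40 x 0.5 = 200 degrees
Minute hand position: 40 x 6 = 240 degrees
Difference: |200 - 240| = 40 degrees
The angle between the hands is 40 degrees

Final answer: 40 degrees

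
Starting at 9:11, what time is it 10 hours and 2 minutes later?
Starting time: 9:11
Adding 2 minutes to 11 minutes: 11 + 2 = 13 minutes
Adding 10 hours: 9 + 10 = 19 - 12 = 7
Final time: 7:13

Final answer: 7:13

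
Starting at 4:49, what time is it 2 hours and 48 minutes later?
Starting time: 4:49
Adding 48 minutes to 49 minutes: 49 + 48 = 97 minutes = 1 hour and 37 minutes
Adding 2 hours: 4 + 2 + 1 (carry) = 7
Final time: 7:37

Final answer: 7:37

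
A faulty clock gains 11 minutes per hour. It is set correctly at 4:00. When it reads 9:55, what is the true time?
For every 60 true minutes, the faulty clock advances 71 minutes, so 1 faulty-clock minute corresponds to 60/71 true minutes.
From 4:00 to 9:55 on the faulty dial is 355 minutes.
True elapsed: 355 x 60/71 = 300 minutes = 5 hours.
True time: 4:00 + 5 hours = 9:00.

Final answer: 9:00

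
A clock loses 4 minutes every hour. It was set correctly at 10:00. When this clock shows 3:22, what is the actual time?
For every 60 true minutes, the faulty clock advances 56 minutes, so 1 faulty-clock minute corresponds to 60/56 true minutes.
From 10:00 to 3:22 on the faulty dial is 322 minutes.
True elapsed: 322 x 60/56 = 345 minutes = 5 hours and 45 minutes.
True time: 10:00 + 5 hours and 45 minutes = 3:45.

Final answer: 3:45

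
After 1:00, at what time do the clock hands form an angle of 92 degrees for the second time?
At t minutes past 1:00, the hour hand is at 30 x 1 + 0.5t degrees and the minute hand is at 6t degrees.
The smaller angle between them is 92 degrees when |30H - 5.5t| = 92 or |30H - 5.5t| = 268.
With H = 1, solve 30 x 1 - 5.5t = +/- target for each target:
  t = (30 x 1 - 92) / 5.5 = -11.27 (outside (0, 60))
  t = (30 x 1 + 92) / 5.5 = 22.18
  t = (30 x 1 - 268) / 5.5 = -43.27 (outside (0, 60))
  t = (30 x 1 + 268) / 5.5 = 54.18
Valid solutions in (0, 60): {22.18, 54.18} minutes.
The second occurrence is t = 54.18 minutes.
The hands form a 92-degree angle at 54.18 minutes past 1:00.

Final answer: 54.18 minutes past 1:00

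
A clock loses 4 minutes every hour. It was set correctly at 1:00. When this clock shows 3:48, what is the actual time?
For every 60 true minutes, the faulty clock advances 56 minutes, so 1 faulty-clock minute corresponds to 60/56 true minutes.
From 1:00 to 3:48 on the faulty dial is 168 minutes.
True elapsed: 168 x 60/56 = 180 minutes = 3 hours.
True time: 1:00 + 3 hours = 4:00.

Final answer: 4:00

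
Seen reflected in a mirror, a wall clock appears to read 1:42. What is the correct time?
Reflection across the vertical (12-6) axis maps a hand at angle A degrees to (360 - A) degrees, which sends a reading of T minutes past 12:00 to (720 - T) minutes past 12:00.
Mirror reads 1:42 = 102 minutes past 12:00.
Actual time: (720 - 102) mod 720 = 618 minutes = 10:18.

Final answer: 10:18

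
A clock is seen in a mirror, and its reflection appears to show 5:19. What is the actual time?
Reflection across the vertical (12-6) axis maps a hand at angle A degrees to (360 - A) degrees, which sends a reading of T minutes past 12:00 to (720 - T) minutes past 12:00.
Mirror reads 5:19 = 319 minutes past 12:00.
Actual time: (720 - 319) mod 720 = 401 minutes = 6:41.

Final answer: 6:41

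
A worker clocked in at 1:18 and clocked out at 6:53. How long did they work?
From 1:18 to 6:53:
(6 x 60 + 53) - (1 x 60 + 18) = 413 - 78 = 335 minutes
= 5 hours and 35 minutes

Final answer: 5 hours and 35 minutes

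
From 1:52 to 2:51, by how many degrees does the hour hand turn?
The hour hand moves 0.5 degrees per minute.
Time elapsed: 2:51 - 1:52 = 59 minutes
Angular displacement: 59 x 0.5 = 29.5 degrees

Final answer: 29.5 degrees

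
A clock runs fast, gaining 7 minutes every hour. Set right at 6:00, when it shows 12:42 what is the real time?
For every 60 true minutes, the faulty clock advances 67 minutes, so 1 faulty-clock minute corresponds to 60/67 true minutes.
From 6:00 to 12:42 on the faulty dial is 402 minutes.
True elapsed: 402 x 60/67 = 360 minutes = 6 hours.
True time: 6:00 + 6 hours = 12:00.

Final answer: 12:00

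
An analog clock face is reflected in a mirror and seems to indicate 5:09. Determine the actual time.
Reflection across the vertical (12-6) axis maps a hand at angle A degrees to (360 - A) degrees, which sends a reading of T minutes past 12:00 to (720 - T) minutes past 12:00.
Mirror reads 5:09 = 309 minutes past 12:00.
Actual time: (720 - 309) mod 720 = 411 minutes = 6:51.

Final answer: 6:51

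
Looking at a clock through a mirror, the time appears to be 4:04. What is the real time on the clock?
Reflection across the vertical (12-6) axis maps a hand at angle A degrees to (360 - A) degrees, which sends a reading of T minutes past 12:00 to (720 - T) minutes past 12:00.
Mirror reads 4:04 = 244 minutes past 12:00.
Actual time: (720 - 244) mod 720 = 476 minutes = 7:56.

Final answer: 7:56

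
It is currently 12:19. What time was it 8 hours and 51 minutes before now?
Starting time: 12:19 = 19 total minutes past 12:00
Subtracting: 8 hours and 51 minutes = 531 minutes
19 - 531 = -512 (negative, add 12 hours = 720) = 208 minutes
= 3 hours and 28 minutes past 12:00 = 3:28

Final answer: 3:28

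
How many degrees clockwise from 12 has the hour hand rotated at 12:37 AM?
The hour hand moves 30 degrees per hour and 0.5 degrees per minute.
At 12:37: (0) x 30 + 37 x 0.5 = 0 + 18.5 = 18.5 degrees

Final answer: 18.5 degrees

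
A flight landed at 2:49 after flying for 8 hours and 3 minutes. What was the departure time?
Starting time: 2:49 = 169 total minutes past 12:00
Subtracting: 8 hours and 3 minutes = 483 minutes
169 - 483 = -314 (negative, add 12 hours = 720) = 406 minutes
= 6 hours and 46 minutes past 12:00 = 6:46

Final answer: 6:46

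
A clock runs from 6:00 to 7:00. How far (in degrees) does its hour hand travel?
The hour hand moves 0.5 degrees per minute.
Time elapsed: 7:00 - 6:00 = 60 minutes
Angular displacement: 60 x 0.5 = 30 degrees

Final answer: 30 degrees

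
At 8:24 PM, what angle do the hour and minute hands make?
Hour hand position: 8 x 30 + 24 x 0.5 = 252 degrees
Minute hand position: 24 x 6 = 144 degrees
Difference: |252 - 144| = 108 degrees
The angle between the hands is 108 degrees

Final answer: 108 degrees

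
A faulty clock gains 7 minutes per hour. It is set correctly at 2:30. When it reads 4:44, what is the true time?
For every 60 true minutes, the faulty clock advances 67 minutes, so 1 faulty-clock minute corresponds to 60/67 true minutes.
From 2:30 to 4:44 on the faulty dial is 134 minutes.
True elapsed: 134 x 60/67 = 120 minutes = 2 hours.
True time: 2:30 + 2 hours = 4:30.

Final answer: 4:30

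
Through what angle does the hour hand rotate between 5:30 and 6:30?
The hour hand moves 0.5 degrees per minute.
Time elapsed: 6:30 - 5:30 = 60 minutes
Angular displacement: 60 x 0.5 = 30 degrees

Final answer: 30 degrees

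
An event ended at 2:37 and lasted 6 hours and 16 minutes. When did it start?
Starting time: 2:37 = 157 total minutes past 12:00
Subtracting: 6 hours and 16 minutes = 376 minutes
157 - 376 = -219 (negative, add 12 hours = 720) = 501 minutes
= 8 hours and 21 minutes past 12:00 = 8:21

Final answer: 8:21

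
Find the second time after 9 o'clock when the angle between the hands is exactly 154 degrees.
At t minutes past 9:00, the hour hand is at 30 x 9 + 0.5t degrees and the minute hand is at 6t degrees.
The smaller angle between them is 154 degrees when |30H - 5.5t| = 154 or |30H - 5.5t| = 206.
With H = 9, solve 30 x 9 - 5.5t = +/- target for each target:
  t = (30 x 9 - 154) / 5.5 = 21.09
  t = (30 x 9 + 154) / 5.5 = 77.09 (outside (0, 60))
  t = (30 x 9 - 206) / 5.5 = 11.64
  t = (30 x 9 + 206) / 5.5 = 86.55 (outside (0, 60))
Valid solutions in (0, 60): {11.64, 21.09} minutes.
The second occurrence is t = 21.09 minutes.
The hands form a 154-degree angle at 21.09 minutes past 9:00.

Final answer: 21.09 minutes past 9:00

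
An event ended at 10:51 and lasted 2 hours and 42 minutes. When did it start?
Starting time: 10:51 = 651 total minutes past 12:00
Subtracting: 2 hours and 42 minutes = 162 minutes
651 - 162 = 489 minutes
= 8 hours and 9 minutes past 12:00 = 8:09

Final answer: 8:09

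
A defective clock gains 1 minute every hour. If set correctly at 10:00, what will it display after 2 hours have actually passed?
For every 60 true minutes, the faulty clock advances 60 + 1 = 61 minutes.
True elapsed: 2 hours = 120 minutes.
Faulty clock advances: 120 x 61/60 = 122 minutes (drift: 2 minutes ahead).
Shown time: 10:00 + 122 minutes = 12:02.

Final answer: 12:02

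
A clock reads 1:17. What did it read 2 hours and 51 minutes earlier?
Starting time: 1:17 = 77 total minutes past 12:00
Subtracting: 2 hours and 51 minutes = 171 minutes
77 - 171 = -94 (negative, add 12 hours = 720) = 626 minutes
= 10 hours and 26 minutes past 12:00 = 10:26

Final answer: 10:26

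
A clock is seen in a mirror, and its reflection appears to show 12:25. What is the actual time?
Reflection across the vertical (12-6) axis maps a hand at angle A degrees to (360 - A) degrees, which sends a reading of T minutes past 12:00 to (720 - T) minutes past 12:00.
Mirror reads 12:25 = 25 minutes past 12:00.
Actual time: (720 - 25) mod 720 = 695 minutes = 11:35.

Final answer: 11:35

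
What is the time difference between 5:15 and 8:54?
From 5:15 to 8:54:
(8 x 60 + 54) - (5 x 60 + 15) = 534 - 315 = 219 minutes
= 3 hours and 39 minutes

Final answer: 3 hours and 39 minutes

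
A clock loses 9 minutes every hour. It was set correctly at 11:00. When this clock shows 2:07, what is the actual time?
For every 60 true minutes, the faulty clock advances 51 minutes, so 1 faulty-clock minute corresponds to 60/51 true minutes.
From 11:00 to 2:07 on the faulty dial is 187 minutes.
True elapsed: 187 x 60/51 = 220 minutes = 3 hours and 40 minutes.
True time: 11:00 + 3 hours and 40 minutes = 2:40.

Final answer: 2:40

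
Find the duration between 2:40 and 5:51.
From 2:40 to 5:51:
(5 x 60 + 51) - (2 x 60 + 40) = 351 - 160 = 191 minutes
= 3 hours and 11 minutes

Final answer: 3 hours and 11 minutes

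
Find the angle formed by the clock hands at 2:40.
Hour hand position: 2 x 30 + 40 x 0.5 = 80 degrees
Minute hand position: 40 x 6 = 240 degrees
Difference: |80 - 240| = 160 degrees
The angle between the hands is 160 degrees

Final answer: 160 degrees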